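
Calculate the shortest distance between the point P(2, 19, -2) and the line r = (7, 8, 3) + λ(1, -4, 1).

Direction vector d = (1, -4, 1).
AP = (-5, 11, -5); AP·d = -54, |AP|² = 171, |d|² = 18.
distance² = |AP|² − (AP·d)²/|d|² = 171 − 2916/18 = 9, so the distance is 3.

3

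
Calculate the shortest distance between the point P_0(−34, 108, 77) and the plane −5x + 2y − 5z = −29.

d = |(-5)·(-34) + 2·108 + (-5)·77 − (-29)| / √(25 + 4 + 25) = |30| / (3√6) = 10/√6.

10/√6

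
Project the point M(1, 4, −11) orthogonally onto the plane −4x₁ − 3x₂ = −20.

n = (−4, −3, 0), |n|² = 25, and n·M − (-20) = 4.
t = 4/25, so the foot is M − t·n = (1, 4, −11) − (4/25)·(−4, −3, 0) = (41/25, 112/25, −11).

(41/25, 112/25, -11)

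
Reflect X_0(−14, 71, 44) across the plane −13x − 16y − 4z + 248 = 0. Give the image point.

n = (−13, −16, −4), |n|² = 441, n·X_0 − (-248) = -882, so t = -882/441 = -2.
Foot F = X_0 − (-2)·n = (−40, 39, 36); the reflection is 2F − X_0 = (−66, 7, 28).

(-66, 7, 28)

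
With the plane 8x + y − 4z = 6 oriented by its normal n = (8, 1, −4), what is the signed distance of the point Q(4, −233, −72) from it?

9

n·Q − 6 = 81.
|n| = 9, so the signed distance is 81/9 = 9.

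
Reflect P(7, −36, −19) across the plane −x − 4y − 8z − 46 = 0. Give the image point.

(13, -12, 29)

n = (−1, −4, −8), |n|² = 81, n·P − 46 = 243, so t = 243/81 = 3.
Foot F = P − 3·n = (10, −24, 5); the reflection is 2F − P = (13, −12, 29).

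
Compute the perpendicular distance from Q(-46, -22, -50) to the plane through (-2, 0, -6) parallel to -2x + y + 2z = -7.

22/3

Parallel planes share the normal n = (-2, 1, 2); since (-2, 0, -6) lies on the plane, its equation is -2x + y + 2z = -8.
Then n·(-46, -22, -50) - (-8) = -22.
|n| = √(4 + 1 + 4) = 3, so the distance is |-22|/3 = 22/3.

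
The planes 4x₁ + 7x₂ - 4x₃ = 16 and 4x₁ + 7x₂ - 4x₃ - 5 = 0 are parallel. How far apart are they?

11/9

Both planes have normal n = (4, 7, -4), |n| = 9. Any point on the first plane is at distance |5 − 16|/|n| = 11/9 from the second.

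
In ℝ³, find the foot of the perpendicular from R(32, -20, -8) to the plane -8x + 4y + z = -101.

(8, -8, -5)

n = (-8, 4, 1), |n|² = 81, and n·R − (-101) = -243.
t = -243/81 = -3, so the foot is R − t·n = (32, -20, -8) − (-3)·(-8, 4, 1) = (8, -8, -5).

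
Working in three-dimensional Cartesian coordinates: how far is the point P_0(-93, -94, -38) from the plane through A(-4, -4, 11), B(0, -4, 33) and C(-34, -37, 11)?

19/15

AB = (4, 0, 22) and AC = (-30, -33, 0), so a normal is n = AB × AC = (726, -660, -132).
d = |726·(-93) + (-660)·(-94) + (-132)·(-38) − (-1716)| / √(527076 + 435600 + 17424) = |1254| / 990 = 19/15.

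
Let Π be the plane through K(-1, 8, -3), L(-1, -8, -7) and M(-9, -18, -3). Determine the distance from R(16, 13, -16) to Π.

KL = (0, -16, -4) and KM = (-8, -26, 0), so a normal is n = KL × KM = (-104, 32, -128).
d = |(-104)·16 + 32·13 + (-128)·(-16) − 744| / √(10816 + 1024 + 16384) = |56| / 168 = 1/3.

1/3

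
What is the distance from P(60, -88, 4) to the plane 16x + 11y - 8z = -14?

n = (16, 11, -8); n·P − (-14) = -26; |n| = 21; distance = 26/21.

26/21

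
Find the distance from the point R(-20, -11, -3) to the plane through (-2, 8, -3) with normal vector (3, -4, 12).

The plane has equation n·(r − (-2, 8, -3)) = 0, i.e. n·r = -74.
n = (3, -4, 12); n·P − (-74) = 22; |n| = 13; distance = 22/13.

22/13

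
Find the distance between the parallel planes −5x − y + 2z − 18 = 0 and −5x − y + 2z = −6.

With common normal n = (−5, −1, 2) (|n| = √30), the distance is |18 − (-6)|/|n| = 24/√30.

4√30/5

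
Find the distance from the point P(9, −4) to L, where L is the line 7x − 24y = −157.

316/25

d = |7·9 + (-24)·(-4) − (-157)| / √(49 + 576) = |316|/25 = 316/25.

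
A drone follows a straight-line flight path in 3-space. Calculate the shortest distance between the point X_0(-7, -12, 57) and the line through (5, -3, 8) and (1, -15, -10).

A direction vector is d = (-4, -12, -18).
AP = (-12, -9, 49), and AP × d = (750, -412, 108).
|AP × d|² = 743908 and |d|² = 484, so the distance is √(743908/484) = √1537.

√1537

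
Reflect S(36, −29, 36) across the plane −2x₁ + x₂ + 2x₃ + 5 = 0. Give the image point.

With n = (−2, 1, 2), the signed offset is (n·S − (-5))/|n|² = -24/9 = -8/3.
S' = S − 2t·n = (36, −29, 36) − (-16/3)·(−2, 1, 2) = (76/3, −71/3, 140/3).

(76/3, -71/3, 140/3)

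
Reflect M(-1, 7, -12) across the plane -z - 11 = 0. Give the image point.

(-1, 7, -10)

n = (0, 0, -1), |n|² = 1, n·M − 11 = 1, so t = 1/1 = 1.
Foot F = M − 1·n = (-1, 7, -11); the reflection is 2F − M = (-1, 7, -10).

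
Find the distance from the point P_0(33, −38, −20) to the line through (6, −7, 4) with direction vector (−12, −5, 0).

3√233

Direction vector d = (−12, −5, 0).
AP = (27, −31, −24); AP·d = -169, |AP|² = 2266, |d|² = 169.
distance² = |AP|² − (AP·d)²/|d|² = 2266 − 28561/169 = 2097, so the distance is 3√233.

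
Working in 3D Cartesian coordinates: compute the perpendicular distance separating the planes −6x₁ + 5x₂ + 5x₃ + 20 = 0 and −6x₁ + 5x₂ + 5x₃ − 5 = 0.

Both planes have normal n = (−6, 5, 5), |n| = √86. Any point on the first plane is at distance |5 − (-20)|/|n| = 25/√86 from the second.

25√86/86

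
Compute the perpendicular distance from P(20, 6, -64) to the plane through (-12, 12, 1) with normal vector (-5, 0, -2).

30√29/29

The plane has equation n·(r − (-12, 12, 1)) = 0, i.e. n·r = 58.
Then n·(20, 6, -64) - 58 = -30.
|n| = √(25 + 0 + 4) = √29, so the distance is |-30|/√29 = 30/√29.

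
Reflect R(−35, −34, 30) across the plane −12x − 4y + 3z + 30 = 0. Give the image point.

(61, -2, 6)

n = (−12, −4, 3), |n|² = 169, n·R − (-30) = 676, so t = 676/169 = 4.
Foot F = R − 4·n = (13, −18, 18); the reflection is 2F − R = (61, −2, 6).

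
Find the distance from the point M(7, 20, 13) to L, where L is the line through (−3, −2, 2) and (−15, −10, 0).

A direction vector is d = (−12, −8, −2).
AP = (10, 22, 11); AP·d = -318, |AP|² = 705, |d|² = 212.
distance² = |AP|² − (AP·d)²/|d|² = 705 − 101124/212 = 228, so the distance is 2√57.

2√57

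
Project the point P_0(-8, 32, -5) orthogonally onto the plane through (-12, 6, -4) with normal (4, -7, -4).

(0, 18, -13)

n = (4, -7, -4), |n|² = 81, and n·P_0 − (-74) = -162.
t = -162/81 = -2, so the foot is P_0 − t·n = (-8, 32, -5) − (-2)·(4, -7, -4) = (0, 18, -13).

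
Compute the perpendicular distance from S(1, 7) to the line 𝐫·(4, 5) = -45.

The normal to the line is n = (4, 5) with |n| = √41.
|n·S − (-45)| = |39 − (-45)| = 84, so the distance is 84/√41 = 84√41/41.

84√41/41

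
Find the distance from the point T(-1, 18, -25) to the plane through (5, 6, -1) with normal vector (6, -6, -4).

6/√22

The plane has equation n·(r − (5, 6, -1)) = 0, i.e. n·r = -2.
n = (6, -6, -4); n·P − (-2) = -12; |n| = 2√22; distance = 12/(2√22) = 3√22/11.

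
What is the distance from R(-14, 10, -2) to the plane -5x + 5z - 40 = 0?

d = |(-5)·(-14) + 5·(-2) − 40| / √(25 + 0 + 25) = |20| / (5√2) = 2√2.

2√2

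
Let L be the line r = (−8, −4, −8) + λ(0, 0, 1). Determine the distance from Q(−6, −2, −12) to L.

Direction vector d = (0, 0, 1).
AP = (2, 2, −4), and AP × d = (2, −2, 0).
|AP × d|² = 8 and |d|² = 1, so the distance is √8 = 2√2.

2√2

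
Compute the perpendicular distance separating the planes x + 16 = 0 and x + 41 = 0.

25

With common normal n = (1, 0, 0) (|n| = 1), the distance is |(-16) − (-41)|/|n| = 25/1 = 25.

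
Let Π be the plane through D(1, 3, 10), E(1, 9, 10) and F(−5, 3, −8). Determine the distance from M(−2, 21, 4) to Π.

3/√10

DE = (0, 6, 0) and DF = (−6, 0, −18), so a normal is n = DE × DF = (−108, 0, 36).
Then n·(−2, 21, 4) − 252 = 108.
|n| = √(11664 + 0 + 1296) = 36√10, so the distance is |108|/(36√10) = 3√10/10.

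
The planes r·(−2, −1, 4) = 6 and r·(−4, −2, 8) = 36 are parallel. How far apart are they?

Divide the second equation by 2 to match normals: −2x₁ − x₂ + 4x₃ = 18.
With common normal n = (−2, −1, 4) (|n| = √21), the distance is |6 − 18|/|n| = 12/√21 = 4√21/7.

12/√21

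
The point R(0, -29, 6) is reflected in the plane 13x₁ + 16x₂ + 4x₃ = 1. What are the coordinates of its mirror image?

(26, 3, 14)

With n = (13, 16, 4), the signed offset is (n·R − 1)/|n|² = -441/441 = -1.
R' = R − 2t·n = (0, -29, 6) − (-2)·(13, 16, 4) = (26, 3, 14).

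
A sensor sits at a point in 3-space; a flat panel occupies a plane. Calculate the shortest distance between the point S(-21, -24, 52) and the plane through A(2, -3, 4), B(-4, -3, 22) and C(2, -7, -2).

3

AB = (-6, 0, 18) and AC = (0, -4, -6), so a normal is n = AB × AC = (72, -36, 24).
Then n·(-21, -24, 52) - 348 = 252.
|n| = √(5184 + 1296 + 576) = 84, so the distance is |252|/84 = 3.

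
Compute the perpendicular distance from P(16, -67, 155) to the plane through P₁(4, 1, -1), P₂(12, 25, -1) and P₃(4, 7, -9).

4

P₁P₂ = (8, 24, 0) and P₁P₃ = (0, 6, -8), so a normal is n = P₁P₂ × P₁P₃ = (-192, 64, 48).
d = |(-192)·16 + 64·(-67) + 48·155 − (-752)| / √(36864 + 4096 + 2304) = |832| / 208 = 4.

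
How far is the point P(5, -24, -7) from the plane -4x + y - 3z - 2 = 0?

25/√26

n = (-4, 1, -3); n·P − 2 = -25; |n| = √26; distance = 25/√26.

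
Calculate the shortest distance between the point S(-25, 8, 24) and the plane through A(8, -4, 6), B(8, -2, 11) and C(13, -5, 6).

3√30/10

AB = (0, 2, 5) and AC = (5, -1, 0), so a normal is n = AB × AC = (5, 25, -10).
Then n·(-25, 8, 24) - (-120) = -45.
|n| = √(25 + 625 + 100) = 5√30, so the distance is |-45|/(5√30) = 3√30/10.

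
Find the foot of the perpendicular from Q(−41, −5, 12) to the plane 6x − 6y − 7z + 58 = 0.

The perpendicular from Q has direction n = (6, −6, −7): r = (−41, −5, 12) + μ(6, −6, −7).
Substitute into the plane: n·(Q + μn) = -58 gives -300 + 121μ = -58, so μ = 2.
Foot = (−41, −5, 12) + 2·(6, −6, −7) = (−29, −17, −2).

(-29, -17, -2)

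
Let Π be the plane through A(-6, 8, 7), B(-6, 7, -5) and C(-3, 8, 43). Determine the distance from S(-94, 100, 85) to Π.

AB = (0, -1, -12) and AC = (3, 0, 36), so a normal is n = AB × AC = (-36, -36, 3).
d = |(-36)·(-94) + (-36)·100 + 3·85 − (-51)| / √(1296 + 1296 + 9) = |90| / 51 = 30/17.

30/17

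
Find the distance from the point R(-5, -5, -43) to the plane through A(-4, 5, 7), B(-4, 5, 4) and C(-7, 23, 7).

AB = (0, 0, -3) and AC = (-3, 18, 0), so a normal is n = AB × AC = (54, 9, 0).
Then n·(-5, -5, -43) - (-171) = -144.
|n| = √(2916 + 81 + 0) = 9√37, so the distance is |-144|/(9√37) = 16/√37.

16/√37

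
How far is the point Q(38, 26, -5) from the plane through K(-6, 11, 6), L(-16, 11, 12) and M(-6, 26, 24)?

KL = (-10, 0, 6) and KM = (0, 15, 18), so a normal is n = KL × KM = (-90, 180, -150).
d = |(-90)·38 + 180·26 + (-150)·(-5) − 1620| / √(8100 + 32400 + 22500) = |390| / (30√70) = 13/√70.

13√70/70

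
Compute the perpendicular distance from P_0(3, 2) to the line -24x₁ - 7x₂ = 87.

d = |(-24)·3 + (-7)·2 − 87| / √(576 + 49) = |-173|/25 = 173/25.

173/25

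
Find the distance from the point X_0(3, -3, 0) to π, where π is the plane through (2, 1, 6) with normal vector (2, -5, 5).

The plane has equation n·(r − (2, 1, 6)) = 0, i.e. n·r = 29.
n = (2, -5, 5); n·P − 29 = -8; |n| = 3√6; distance = 8/(3√6) = 4√6/9.

4√6/9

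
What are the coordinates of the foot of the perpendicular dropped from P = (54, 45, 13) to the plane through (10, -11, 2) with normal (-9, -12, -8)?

n = (-9, -12, -8), |n|² = 289, and n·P − 26 = -1156.
t = -1156/289 = -4, so the foot is P − t·n = (54, 45, 13) − (-4)·(-9, -12, -8) = (18, -3, -19).

(18, -3, -19)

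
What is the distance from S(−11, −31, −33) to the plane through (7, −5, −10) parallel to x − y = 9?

4√2

Parallel planes share the normal n = (1, −1, 0); since (7, −5, −10) lies on the plane, its equation is x − y = 12.
Then n·(−11, −31, −33) − 12 = 8.
|n| = √(1 + 1 + 0) = √2, so the distance is |8|/√2 = 4√2.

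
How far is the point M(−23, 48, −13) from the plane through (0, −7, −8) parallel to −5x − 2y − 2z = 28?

Parallel planes share the normal n = (−5, −2, −2); since (0, −7, −8) lies on the plane, its equation is −5x − 2y − 2z = 30.
d = |(-5)·(-23) + (-2)·48 + (-2)·(-13) − 30| / √(25 + 4 + 4) = |15| / √33 = 5√33/11.

15/√33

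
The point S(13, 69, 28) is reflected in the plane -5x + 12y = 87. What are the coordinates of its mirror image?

With n = (-5, 12, 0), the signed offset is (n·S − 87)/|n|² = 676/169 = 4.
S' = S − 2t·n = (13, 69, 28) − 8·(-5, 12, 0) = (53, -27, 28).

(53, -27, 28)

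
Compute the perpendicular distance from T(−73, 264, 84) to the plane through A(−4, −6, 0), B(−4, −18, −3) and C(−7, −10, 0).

6

AB = (0, −12, −3) and AC = (−3, −4, 0), so a normal is n = AB × AC = (−12, 9, −36).
Then n·(−73, 264, 84) − (−6) = 234.
|n| = √(144 + 81 + 1296) = 39, so the distance is |234|/39 = 6.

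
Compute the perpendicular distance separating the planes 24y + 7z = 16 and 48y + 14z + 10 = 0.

21/25

Divide the second equation by 2 to match normals: 24y + 7z = -5.
With common normal n = (0, 24, 7) (|n| = 25), the distance is |16 − (-5)|/|n| = 21/25.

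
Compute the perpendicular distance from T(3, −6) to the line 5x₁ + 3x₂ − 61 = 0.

The normal to the line is n = (5, 3) with |n| = √34.
|n·T − 61| = |-3 − 61| = 64, so the distance is 64/√34.

64/√34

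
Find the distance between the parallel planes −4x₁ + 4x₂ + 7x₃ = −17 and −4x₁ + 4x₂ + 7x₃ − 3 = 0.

20/9

With common normal n = (−4, 4, 7) (|n| = 9), the distance is |(-17) − 3|/|n| = 20/9.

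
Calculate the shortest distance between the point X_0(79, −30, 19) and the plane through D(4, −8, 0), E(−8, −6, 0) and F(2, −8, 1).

19/√41

DE = (−12, 2, 0) and DF = (−2, 0, 1), so a normal is n = DE × DF = (2, 12, 4).
d = |2·79 + 12·(-30) + 4·19 − (-88)| / √(4 + 144 + 16) = |-38| / (2√41) = 19√41/41.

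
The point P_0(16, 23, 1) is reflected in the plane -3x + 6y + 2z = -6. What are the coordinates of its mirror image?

With n = (-3, 6, 2), the signed offset is (n·P_0 − (-6))/|n|² = 98/49 = 2.
P_0' = P_0 − 2t·n = (16, 23, 1) − 4·(-3, 6, 2) = (28, -1, -7).

(28, -1, -7)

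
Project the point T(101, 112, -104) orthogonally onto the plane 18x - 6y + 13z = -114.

(2395/23, 2552/23, -2340/23)

n = (18, -6, 13), |n|² = 529, and n·T − (-114) = -92.
t = -92/529 = -4/23, so the foot is T − t·n = (101, 112, -104) − (-4/23)·(18, -6, 13) = (2395/23, 2552/23, -2340/23).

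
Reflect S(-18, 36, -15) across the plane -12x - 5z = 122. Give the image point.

With n = (-12, 0, -5), the signed offset is (n·S − 122)/|n|² = 169/169 = 1.
S' = S − 2t·n = (-18, 36, -15) − 2·(-12, 0, -5) = (6, 36, -5).

(6, 36, -5)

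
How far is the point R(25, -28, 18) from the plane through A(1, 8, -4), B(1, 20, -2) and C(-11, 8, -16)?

24√73/73

AB = (0, 12, 2) and AC = (-12, 0, -12), so a normal is n = AB × AC = (-144, -24, 144).
n = (-144, -24, 144); n·P − (-912) = 576; |n| = 24√73; distance = 576/(24√73) = 24/√73.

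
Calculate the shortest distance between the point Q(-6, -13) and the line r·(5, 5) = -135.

The normal to the line is n = (5, 5) with |n| = 5√2.
|n·Q − (-135)| = |-95 − (-135)| = 40, so the distance is 40/(5√2) = 4√2.

4√2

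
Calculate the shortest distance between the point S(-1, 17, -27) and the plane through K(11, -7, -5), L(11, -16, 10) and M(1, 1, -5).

3√2/5

KL = (0, -9, 15) and KM = (-10, 8, 0), so a normal is n = KL × KM = (-120, -150, -90).
Then n·(-1, 17, -27) - 180 = -180.
|n| = √(14400 + 22500 + 8100) = 150√2, so the distance is |-180|/(150√2) = 3√2/5.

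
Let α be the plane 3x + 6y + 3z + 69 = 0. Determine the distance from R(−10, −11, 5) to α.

2√6/3

Normal vector n = (3, 6, 3), and n·(−10, −11, 5) − (−69) = −12.
|n| = √(9 + 36 + 9) = 3√6, so the distance is |-12|/(3√6) = 2√6/3.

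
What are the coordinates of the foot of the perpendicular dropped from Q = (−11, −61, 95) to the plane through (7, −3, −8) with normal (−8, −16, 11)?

The perpendicular from Q has direction n = (−8, −16, 11): r = (−11, −61, 95) + λ(−8, −16, 11).
Substitute into the plane: n·(Q + λn) = -96 gives 2109 + 441λ = -96, so λ = -5.
Foot = (−11, −61, 95) + (-5)·(−8, −16, 11) = (29, 19, 40).

(29, 19, 40)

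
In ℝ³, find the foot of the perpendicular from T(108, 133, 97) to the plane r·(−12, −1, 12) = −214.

(1800/17, 2258/17, 1685/17)

The perpendicular from T has direction n = (−12, −1, 12): r = (108, 133, 97) + μ(−12, −1, 12).
Substitute into the plane: n·(T + μn) = -214 gives -265 + 289μ = -214, so μ = 3/17.
Foot = (108, 133, 97) + (3/17)·(−12, −1, 12) = (1800/17, 2258/17, 1685/17).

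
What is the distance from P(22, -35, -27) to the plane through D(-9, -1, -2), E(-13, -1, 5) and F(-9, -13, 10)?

19/9

DE = (-4, 0, 7) and DF = (0, -12, 12), so a normal is n = DE × DF = (84, 48, 48).
Then n·(22, -35, -27) - (-900) = -228.
|n| = √(7056 + 2304 + 2304) = 108, so the distance is |-228|/108 = 19/9.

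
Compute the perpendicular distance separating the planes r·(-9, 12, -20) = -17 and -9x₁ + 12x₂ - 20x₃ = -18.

1/25

Both planes have normal n = (-9, 12, -20), |n| = 25. Any point on the first plane is at distance |(-18) − (-17)|/|n| = 1/25 from the second.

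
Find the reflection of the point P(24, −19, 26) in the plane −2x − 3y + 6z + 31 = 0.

(40, 5, -22)

n = (−2, −3, 6), |n|² = 49, n·P − (-31) = 196, so t = 196/49 = 4.
Foot F = P − 4·n = (32, −7, 2); the reflection is 2F − P = (40, 5, −22).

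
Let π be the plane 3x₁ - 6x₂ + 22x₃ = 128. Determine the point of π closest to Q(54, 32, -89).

(66, 8, -1)

The perpendicular from Q has direction n = (3, -6, 22): r = (54, 32, -89) + t(3, -6, 22).
Substitute into the plane: n·(Q + tn) = 128 gives -1988 + 529t = 128, so t = 4.
Foot = (54, 32, -89) + 4·(3, -6, 22) = (66, 8, -1).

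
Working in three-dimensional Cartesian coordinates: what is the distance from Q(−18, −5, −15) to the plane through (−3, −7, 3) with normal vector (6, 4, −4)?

The plane has equation n·(r − (−3, −7, 3)) = 0, i.e. n·r = -58.
Then n·(−18, −5, −15) − (−58) = −10.
|n| = √(36 + 16 + 16) = 2√17, so the distance is |-10|/(2√17) = 5√17/17.

5√17/17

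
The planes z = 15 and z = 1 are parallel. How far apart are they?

14

Both planes have normal n = (0, 0, 1), |n| = 1. Any point on the first plane is at distance |1 − 15|/|n| = 14/1 = 14 from the second.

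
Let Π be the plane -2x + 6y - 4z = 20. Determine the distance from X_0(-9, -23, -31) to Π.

d = |(-2)·(-9) + 6·(-23) + (-4)·(-31) − 20| / √(4 + 36 + 16) = |-16| / (2√14) = 4√14/7.

4√14/7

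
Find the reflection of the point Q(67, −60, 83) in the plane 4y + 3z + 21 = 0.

(67, -348/5, 379/5)

n = (0, 4, 3), |n|² = 25, n·Q − (-21) = 30, so t = 30/25 = 6/5.
Foot F = Q − (6/5)·n = (67, −324/5, 397/5); the reflection is 2F − Q = (67, −348/5, 379/5).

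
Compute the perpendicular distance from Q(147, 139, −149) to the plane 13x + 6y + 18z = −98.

Normal vector n = (13, 6, 18), and n·(147, 139, −149) − (−98) = 161.
|n| = √(169 + 36 + 324) = 23, so the distance is |161|/23 = 7.

7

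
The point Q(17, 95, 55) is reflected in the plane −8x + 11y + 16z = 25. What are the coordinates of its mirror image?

(81, 7, -73)

n = (−8, 11, 16), |n|² = 441, n·Q − 25 = 1764, so t = 1764/441 = 4.
Foot F = Q − 4·n = (49, 51, −9); the reflection is 2F − Q = (81, 7, −73).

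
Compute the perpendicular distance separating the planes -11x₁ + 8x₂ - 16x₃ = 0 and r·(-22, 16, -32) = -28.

2/3

Divide the second equation by 2 to match normals: -11x₁ + 8x₂ - 16x₃ = -14.
With common normal n = (-11, 8, -16) (|n| = 21), the distance is |0 − (-14)|/|n| = 14/21 = 2/3.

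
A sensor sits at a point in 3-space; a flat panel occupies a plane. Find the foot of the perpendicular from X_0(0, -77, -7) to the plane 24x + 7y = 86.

(24, -70, -7)

n = (24, 7, 0), |n|² = 625, and n·X_0 − 86 = -625.
t = -625/625 = -1, so the foot is X_0 − t·n = (0, -77, -7) − (-1)·(24, 7, 0) = (24, -70, -7).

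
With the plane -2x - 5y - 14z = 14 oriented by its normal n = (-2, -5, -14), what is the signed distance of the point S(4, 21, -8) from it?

-1

n·S − 14 = -15.
|n| = 15, so the signed distance is -15/15 = -1.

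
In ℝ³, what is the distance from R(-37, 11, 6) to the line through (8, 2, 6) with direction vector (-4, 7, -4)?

9√17

Direction vector d = (-4, 7, -4).
AP = (-45, 9, 0); AP·d = 243, |AP|² = 2106, |d|² = 81.
distance² = |AP|² − (AP·d)²/|d|² = 2106 − 59049/81 = 1377, so the distance is 9√17.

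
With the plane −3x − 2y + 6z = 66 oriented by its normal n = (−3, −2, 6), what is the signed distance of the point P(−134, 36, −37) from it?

6

n·P − 66 = 42.
|n| = 7, so the signed distance is 42/7 = 6.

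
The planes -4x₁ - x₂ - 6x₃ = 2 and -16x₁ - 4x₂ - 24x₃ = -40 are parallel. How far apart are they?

Divide the second equation by 4 to match normals: -4x₁ - x₂ - 6x₃ = -10.
With common normal n = (-4, -1, -6) (|n| = √53), the distance is |2 − (-10)|/|n| = 12/√53 = 12√53/53.

12/√53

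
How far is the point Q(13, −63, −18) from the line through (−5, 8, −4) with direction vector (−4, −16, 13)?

Direction vector d = (−4, −16, 13).
AP = (18, −71, −14), and AP × d = (−1147, −178, −572).
|AP × d|² = 1674477 and |d|² = 441, so the distance is √(1674477/441) = √3797.

√3797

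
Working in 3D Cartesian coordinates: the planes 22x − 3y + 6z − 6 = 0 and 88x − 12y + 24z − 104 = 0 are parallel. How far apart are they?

20/23

Divide the second equation by 4 to match normals: 22x − 3y + 6z = 26.
Both planes have normal n = (22, −3, 6), |n| = 23. Any point on the first plane is at distance |26 − 6|/|n| = 20/23 from the second.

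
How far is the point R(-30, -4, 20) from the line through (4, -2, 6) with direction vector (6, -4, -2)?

2√115

Direction vector d = (6, -4, -2).
AP = (-34, -2, 14); AP·d = -224, |AP|² = 1356, |d|² = 56.
distance² = |AP|² − (AP·d)²/|d|² = 1356 − 50176/56 = 460, so the distance is 2√115.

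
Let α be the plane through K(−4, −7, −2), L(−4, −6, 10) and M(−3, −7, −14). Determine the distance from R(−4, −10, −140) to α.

KL = (0, 1, 12) and KM = (1, 0, −12), so a normal is n = KL × KM = (−12, 12, −1).
d = |(-12)·(-4) + 12·(-10) + (-1)·(-140) − (-34)| / √(144 + 144 + 1) = |102| / 17 = 6.

6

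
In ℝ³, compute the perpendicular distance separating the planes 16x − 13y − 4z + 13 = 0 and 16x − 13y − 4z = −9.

With common normal n = (16, −13, −4) (|n| = 21), the distance is |(-13) − (-9)|/|n| = 4/21.

4/21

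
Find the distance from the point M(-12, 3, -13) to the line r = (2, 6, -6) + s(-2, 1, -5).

√134

Direction vector d = (-2, 1, -5).
AP = (-14, -3, -7), and AP × d = (22, -56, -20).
|AP × d|² = 4020 and |d|² = 30, so the distance is √(4020/30) = √134.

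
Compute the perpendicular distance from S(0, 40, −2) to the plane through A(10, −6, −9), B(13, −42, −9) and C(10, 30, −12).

10/17

AB = (3, −36, 0) and AC = (0, 36, −3), so a normal is n = AB × AC = (108, 9, 108).
Then n·(0, 40, −2) − 54 = 90.
|n| = √(11664 + 81 + 11664) = 153, so the distance is |90|/153 = 10/17.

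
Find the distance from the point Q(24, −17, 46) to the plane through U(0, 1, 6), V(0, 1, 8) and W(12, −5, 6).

UV = (0, 0, 2) and UW = (12, −6, 0), so a normal is n = UV × UW = (12, 24, 0).
d = |12·24 + 24·(-17) − 24| / √(144 + 576 + 0) = |-144| / (12√5) = 12√5/5.

12√5/5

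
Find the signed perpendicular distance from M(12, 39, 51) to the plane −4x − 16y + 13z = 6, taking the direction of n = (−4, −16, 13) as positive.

-5/7

n·M − 6 = -15.
|n| = 21, so the signed distance is -15/21 = -5/7.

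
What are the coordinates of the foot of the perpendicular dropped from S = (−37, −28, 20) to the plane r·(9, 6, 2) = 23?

n = (9, 6, 2), |n|² = 121, and n·S − 23 = -484.
t = -484/121 = -4, so the foot is S − t·n = (−37, −28, 20) − (-4)·(9, 6, 2) = (−1, −4, 28).

(-1, -4, 28)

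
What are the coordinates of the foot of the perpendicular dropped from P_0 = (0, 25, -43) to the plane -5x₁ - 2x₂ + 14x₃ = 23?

The perpendicular from P_0 has direction n = (-5, -2, 14): r = (0, 25, -43) + t(-5, -2, 14).
Substitute into the plane: n·(P_0 + tn) = 23 gives -652 + 225t = 23, so t = 3.
Foot = (0, 25, -43) + 3·(-5, -2, 14) = (-15, 19, -1).

(-15, 19, -1)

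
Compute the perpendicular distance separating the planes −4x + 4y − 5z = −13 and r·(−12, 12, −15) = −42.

1/√57

Divide the second equation by 3 to match normals: −4x + 4y − 5z = -14.
With common normal n = (−4, 4, −5) (|n| = √57), the distance is |(-13) − (-14)|/|n| = 1/√57.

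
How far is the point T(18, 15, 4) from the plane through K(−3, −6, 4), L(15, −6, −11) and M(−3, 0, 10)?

KL = (18, 0, −15) and KM = (0, 6, 6), so a normal is n = KL × KM = (90, −108, 108).
Then n·(18, 15, 4) − 810 = −378.
|n| = √(8100 + 11664 + 11664) = 18√97, so the distance is |-378|/(18√97) = 21/√97.

21/√97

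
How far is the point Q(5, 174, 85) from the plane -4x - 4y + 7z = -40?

9

Normal vector n = (-4, -4, 7), and n·(5, 174, 85) - (-40) = -81.
|n| = √(16 + 16 + 49) = 9, so the distance is |-81|/9 = 9.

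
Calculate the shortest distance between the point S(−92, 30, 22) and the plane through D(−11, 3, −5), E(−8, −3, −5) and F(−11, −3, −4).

DE = (3, −6, 0) and DF = (0, −6, 1), so a normal is n = DE × DF = (−6, −3, −18).
Then n·(−92, 30, 22) − 147 = −81.
|n| = √(36 + 9 + 324) = 3√41, so the distance is |-81|/(3√41) = 27√41/41.

27√41/41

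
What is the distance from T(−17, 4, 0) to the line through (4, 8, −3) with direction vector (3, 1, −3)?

9√2

Direction vector d = (3, 1, −3).
AP = (−21, −4, 3), and AP × d = (9, −54, −9).
|AP × d|² = 3078 and |d|² = 19, so the distance is √(3078/19) = √162 = 9√2.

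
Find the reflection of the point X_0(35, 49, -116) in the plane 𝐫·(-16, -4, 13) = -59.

(-125, 9, 14)

n = (-16, -4, 13), |n|² = 441, n·X_0 − (-59) = -2205, so t = -2205/441 = -5.
Foot F = X_0 − (-5)·n = (-45, 29, -51); the reflection is 2F − X_0 = (-125, 9, 14).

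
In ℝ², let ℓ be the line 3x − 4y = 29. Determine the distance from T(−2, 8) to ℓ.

67/5

d = |3·(-2) + (-4)·8 − 29| / √(9 + 16) = |-67|/5 = 67/5.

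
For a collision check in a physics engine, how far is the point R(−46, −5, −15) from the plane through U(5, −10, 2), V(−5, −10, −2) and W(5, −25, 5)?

UV = (−10, 0, −4) and UW = (0, −15, 3), so a normal is n = UV × UW = (−60, 30, 150).
Then n·(−46, −5, −15) − (−300) = 660.
|n| = √(3600 + 900 + 22500) = 30√30, so the distance is |660|/(30√30) = 22/√30.

22/√30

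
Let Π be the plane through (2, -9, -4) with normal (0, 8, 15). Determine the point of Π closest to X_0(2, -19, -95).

(2, 21, -20)

The perpendicular from X_0 has direction n = (0, 8, 15): r = (2, -19, -95) + μ(0, 8, 15).
Substitute into the plane: n·(X_0 + μn) = -132 gives -1577 + 289μ = -132, so μ = 5.
Foot = (2, -19, -95) + 5·(0, 8, 15) = (2, 21, -20).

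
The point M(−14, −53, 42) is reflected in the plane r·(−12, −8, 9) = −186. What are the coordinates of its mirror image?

(82, 11, -30)

With n = (−12, −8, 9), the signed offset is (n·M − (-186))/|n|² = 1156/289 = 4.
M' = M − 2t·n = (−14, −53, 42) − 8·(−12, −8, 9) = (82, 11, −30).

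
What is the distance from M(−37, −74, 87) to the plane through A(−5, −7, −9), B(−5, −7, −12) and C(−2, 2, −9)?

AB = (0, 0, −3) and AC = (3, 9, 0), so a normal is n = AB × AC = (27, −9, 0).
Then n·(−37, −74, 87) − (−72) = −261.
|n| = √(729 + 81 + 0) = 9√10, so the distance is |-261|/(9√10) = 29√10/10.

29/√10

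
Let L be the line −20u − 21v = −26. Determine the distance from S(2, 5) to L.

119/29

d = |(-20)·2 + (-21)·5 − (-26)| / √(400 + 441) = |-119|/29 = 119/29.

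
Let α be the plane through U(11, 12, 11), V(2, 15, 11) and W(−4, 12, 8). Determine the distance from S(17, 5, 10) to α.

2√35/7

UV = (−9, 3, 0) and UW = (−15, 0, −3), so a normal is n = UV × UW = (−9, −27, 45).
d = |(-9)·17 + (-27)·5 + 45·10 − 72| / √(81 + 729 + 2025) = |90| / (9√35) = 10/√35.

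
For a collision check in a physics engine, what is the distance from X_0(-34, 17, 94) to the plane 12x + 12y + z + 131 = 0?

Normal vector n = (12, 12, 1), and n·(-34, 17, 94) - (-131) = 21.
|n| = √(144 + 144 + 1) = 17, so the distance is |21|/17 = 21/17.

21/17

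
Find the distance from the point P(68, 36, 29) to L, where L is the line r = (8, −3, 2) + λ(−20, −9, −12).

Direction vector d = (−20, −9, −12).
AP = (60, 39, 27); AP·d = -1875, |AP|² = 5850, |d|² = 625.
distance² = |AP|² − (AP·d)²/|d|² = 5850 − 3515625/625 = 225, so the distance is 15.

15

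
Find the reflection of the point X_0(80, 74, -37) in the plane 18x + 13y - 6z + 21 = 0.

n = (18, 13, -6), |n|² = 529, n·X_0 − (-21) = 2645, so t = 2645/529 = 5.
Foot F = X_0 − 5·n = (-10, 9, -7); the reflection is 2F − X_0 = (-100, -56, 23).

(-100, -56, 23)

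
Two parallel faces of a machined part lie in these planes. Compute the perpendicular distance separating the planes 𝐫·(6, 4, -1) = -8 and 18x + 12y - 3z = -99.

Divide the second equation by 3 to match normals: 6x + 4y - z = -33.
Both planes have normal n = (6, 4, -1), |n| = √53. Any point on the first plane is at distance |(-33) − (-8)|/|n| = 25/√53 from the second.

25/√53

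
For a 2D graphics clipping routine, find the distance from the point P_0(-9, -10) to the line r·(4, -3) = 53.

The normal to the line is n = (4, -3) with |n| = 5.
|n·P_0 − 53| = |-6 − 53| = 59, so the distance is 59/5.

59/5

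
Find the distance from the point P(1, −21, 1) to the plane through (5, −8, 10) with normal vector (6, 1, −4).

1/√53

The plane has equation n·(r − (5, −8, 10)) = 0, i.e. n·r = -18.
Then n·(1, −21, 1) − (−18) = −1.
|n| = √(36 + 1 + 16) = √53, so the distance is |-1|/√53 = √53/53.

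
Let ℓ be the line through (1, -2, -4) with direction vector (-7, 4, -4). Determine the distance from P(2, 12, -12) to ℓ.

Direction vector d = (-7, 4, -4).
AP = (1, 14, -8); AP·d = 81, |AP|² = 261, |d|² = 81.
distance² = |AP|² − (AP·d)²/|d|² = 261 − 6561/81 = 180, so the distance is 6√5.

6√5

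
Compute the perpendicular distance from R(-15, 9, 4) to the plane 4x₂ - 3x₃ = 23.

1/5

d = |4·9 + (-3)·4 − 23| / √(0 + 16 + 9) = |1| / 5 = 1/5.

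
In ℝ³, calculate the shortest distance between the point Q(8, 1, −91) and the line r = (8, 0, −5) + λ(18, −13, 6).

2√1717

Direction vector d = (18, −13, 6).
AP = (0, 1, −86); AP·d = -529, |AP|² = 7397, |d|² = 529.
distance² = |AP|² − (AP·d)²/|d|² = 7397 − 279841/529 = 6868, so the distance is 2√1717.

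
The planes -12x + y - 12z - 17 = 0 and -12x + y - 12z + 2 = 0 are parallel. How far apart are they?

19/17

Both planes have normal n = (-12, 1, -12), |n| = 17. Any point on the first plane is at distance |(-2) − 17|/|n| = 19/17 from the second.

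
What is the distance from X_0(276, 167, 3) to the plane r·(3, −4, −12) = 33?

7

Normal vector n = (3, −4, −12), and n·(276, 167, 3) − 33 = 91.
|n| = √(9 + 16 + 144) = 13, so the distance is |91|/13 = 7.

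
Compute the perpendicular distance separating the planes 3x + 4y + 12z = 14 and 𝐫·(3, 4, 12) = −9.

With common normal n = (3, 4, 12) (|n| = 13), the distance is |14 − (-9)|/|n| = 23/13.

23/13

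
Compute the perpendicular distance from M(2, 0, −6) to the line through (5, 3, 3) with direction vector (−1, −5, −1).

6√2

Direction vector d = (−1, −5, −1).
AP = (−3, −3, −9), and AP × d = (−42, 6, 12).
|AP × d|² = 1944 and |d|² = 27, so the distance is √(1944/27) = √72 = 6√2.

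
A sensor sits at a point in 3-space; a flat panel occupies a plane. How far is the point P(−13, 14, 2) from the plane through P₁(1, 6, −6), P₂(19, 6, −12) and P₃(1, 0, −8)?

2/√11

P₁P₂ = (18, 0, −6) and P₁P₃ = (0, −6, −2), so a normal is n = P₁P₂ × P₁P₃ = (−36, 36, −108).
Then n·(−13, 14, 2) − 828 = −72.
|n| = √(1296 + 1296 + 11664) = 36√11, so the distance is |-72|/(36√11) = 2√11/11.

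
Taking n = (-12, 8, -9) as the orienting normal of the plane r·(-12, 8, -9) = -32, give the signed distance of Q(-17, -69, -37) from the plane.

1

n·Q − (-32) = 17.
|n| = 17, so the signed distance is 17/17 = 1.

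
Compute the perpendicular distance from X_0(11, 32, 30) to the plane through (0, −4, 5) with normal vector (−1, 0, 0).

The plane has equation n·(r − (0, −4, 5)) = 0, i.e. n·r = 0.
Then n·(11, 32, 30) − 0 = −11.
|n| = √(1 + 0 + 0) = 1, so the distance is |-11|/1 = 11.

11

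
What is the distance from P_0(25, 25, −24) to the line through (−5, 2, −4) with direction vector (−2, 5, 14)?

2√401

Direction vector d = (−2, 5, 14).
AP = (30, 23, −20), and AP × d = (422, −380, 196).
|AP × d|² = 360900 and |d|² = 225, so the distance is √(360900/225) = √1604 = 2√401.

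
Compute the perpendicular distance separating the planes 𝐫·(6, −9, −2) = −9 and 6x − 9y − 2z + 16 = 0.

With common normal n = (6, −9, −2) (|n| = 11), the distance is |(-9) − (-16)|/|n| = 7/11.

7/11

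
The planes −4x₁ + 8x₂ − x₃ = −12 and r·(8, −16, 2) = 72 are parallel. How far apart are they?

8/3

Divide the second equation by -2 to match normals: −4x₁ + 8x₂ − x₃ = -36.
Both planes have normal n = (−4, 8, −1), |n| = 9. Any point on the first plane is at distance |(-36) − (-12)|/|n| = 24/9 = 8/3 from the second.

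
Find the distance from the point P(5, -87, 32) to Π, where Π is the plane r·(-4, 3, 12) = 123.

20/13

n = (-4, 3, 12); n·P − 123 = -20; |n| = 13; distance = 20/13.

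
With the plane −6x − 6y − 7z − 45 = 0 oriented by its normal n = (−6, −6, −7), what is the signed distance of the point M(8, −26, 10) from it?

-7/11

n·M − 45 = -7.
|n| = 11, so the signed distance is -7/11.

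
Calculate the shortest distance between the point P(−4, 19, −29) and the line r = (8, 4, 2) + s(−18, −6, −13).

Direction vector d = (−18, −6, −13).
AP = (−12, 15, −31), and AP × d = (−381, 402, 342).
|AP × d|² = 423729 and |d|² = 529, so the distance is √(423729/529) = √801 = 3√89.

3√89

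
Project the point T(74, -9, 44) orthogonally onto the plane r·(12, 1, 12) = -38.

(14, -14, -16)

n = (12, 1, 12), |n|² = 289, and n·T − (-38) = 1445.
t = 1445/289 = 5, so the foot is T − t·n = (74, -9, 44) − 5·(12, 1, 12) = (14, -14, -16).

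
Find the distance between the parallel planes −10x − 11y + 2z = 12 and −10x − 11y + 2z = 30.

6/5

Both planes have normal n = (−10, −11, 2), |n| = 15. Any point on the first plane is at distance |30 − 12|/|n| = 18/15 = 6/5 from the second.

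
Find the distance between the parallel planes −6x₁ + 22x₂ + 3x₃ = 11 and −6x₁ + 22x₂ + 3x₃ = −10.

21/23

Both planes have normal n = (−6, 22, 3), |n| = 23. Any point on the first plane is at distance |(-10) − 11|/|n| = 21/23 from the second.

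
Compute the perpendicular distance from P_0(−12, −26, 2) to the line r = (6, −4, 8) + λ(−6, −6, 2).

Direction vector d = (−6, −6, 2).
AP = (−18, −22, −6); AP·d = 228, |AP|² = 844, |d|² = 76.
distance² = |AP|² − (AP·d)²/|d|² = 844 − 51984/76 = 160, so the distance is 4√10.

4√10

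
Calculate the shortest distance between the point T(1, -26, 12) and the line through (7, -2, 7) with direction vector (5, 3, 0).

√331

Direction vector d = (5, 3, 0).
AP = (-6, -24, 5); AP·d = -102, |AP|² = 637, |d|² = 34.
distance² = |AP|² − (AP·d)²/|d|² = 637 − 10404/34 = 331, so the distance is √331.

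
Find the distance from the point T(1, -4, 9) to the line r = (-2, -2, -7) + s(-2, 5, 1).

√269

Direction vector d = (-2, 5, 1).
AP = (3, -2, 16), and AP × d = (-82, -35, 11).
|AP × d|² = 8070 and |d|² = 30, so the distance is √(8070/30) = √269.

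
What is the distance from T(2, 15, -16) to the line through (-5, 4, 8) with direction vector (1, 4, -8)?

Direction vector d = (1, 4, -8).
AP = (7, 11, -24); AP·d = 243, |AP|² = 746, |d|² = 81.
distance² = |AP|² − (AP·d)²/|d|² = 746 − 59049/81 = 17, so the distance is √17.

√17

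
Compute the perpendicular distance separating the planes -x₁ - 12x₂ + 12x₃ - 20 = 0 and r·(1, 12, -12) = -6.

14/17

Divide the second equation by -1 to match normals: -x₁ - 12x₂ + 12x₃ = 6.
Both planes have normal n = (-1, -12, 12), |n| = 17. Any point on the first plane is at distance |6 − 20|/|n| = 14/17 from the second.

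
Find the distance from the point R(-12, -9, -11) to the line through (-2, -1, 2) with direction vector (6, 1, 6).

Direction vector d = (6, 1, 6).
AP = (-10, -8, -13), and AP × d = (-35, -18, 38).
|AP × d|² = 2993 and |d|² = 73, so the distance is √(2993/73) = √41.

√41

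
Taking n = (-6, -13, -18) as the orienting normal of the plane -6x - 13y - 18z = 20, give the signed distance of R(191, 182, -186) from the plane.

n·R − 20 = -184.
|n| = 23, so the signed distance is -184/23 = -8.

-8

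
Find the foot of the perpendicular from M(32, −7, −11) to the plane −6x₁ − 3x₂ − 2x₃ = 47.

n = (−6, −3, −2), |n|² = 49, and n·M − 47 = -196.
t = -196/49 = -4, so the foot is M − t·n = (32, −7, −11) − (-4)·(−6, −3, −2) = (8, −19, −19).

(8, -19, -19)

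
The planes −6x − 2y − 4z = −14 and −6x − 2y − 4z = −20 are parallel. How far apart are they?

3/√14

With common normal n = (−6, −2, −4) (|n| = 2√14), the distance is |(-14) − (-20)|/|n| = 6/(2√14) = 3√14/14.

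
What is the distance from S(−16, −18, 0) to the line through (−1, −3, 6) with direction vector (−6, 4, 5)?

9√6

Direction vector d = (−6, 4, 5).
AP = (−15, −15, −6), and AP × d = (−51, 111, −150).
|AP × d|² = 37422 and |d|² = 77, so the distance is √(37422/77) = √486 = 9√6.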